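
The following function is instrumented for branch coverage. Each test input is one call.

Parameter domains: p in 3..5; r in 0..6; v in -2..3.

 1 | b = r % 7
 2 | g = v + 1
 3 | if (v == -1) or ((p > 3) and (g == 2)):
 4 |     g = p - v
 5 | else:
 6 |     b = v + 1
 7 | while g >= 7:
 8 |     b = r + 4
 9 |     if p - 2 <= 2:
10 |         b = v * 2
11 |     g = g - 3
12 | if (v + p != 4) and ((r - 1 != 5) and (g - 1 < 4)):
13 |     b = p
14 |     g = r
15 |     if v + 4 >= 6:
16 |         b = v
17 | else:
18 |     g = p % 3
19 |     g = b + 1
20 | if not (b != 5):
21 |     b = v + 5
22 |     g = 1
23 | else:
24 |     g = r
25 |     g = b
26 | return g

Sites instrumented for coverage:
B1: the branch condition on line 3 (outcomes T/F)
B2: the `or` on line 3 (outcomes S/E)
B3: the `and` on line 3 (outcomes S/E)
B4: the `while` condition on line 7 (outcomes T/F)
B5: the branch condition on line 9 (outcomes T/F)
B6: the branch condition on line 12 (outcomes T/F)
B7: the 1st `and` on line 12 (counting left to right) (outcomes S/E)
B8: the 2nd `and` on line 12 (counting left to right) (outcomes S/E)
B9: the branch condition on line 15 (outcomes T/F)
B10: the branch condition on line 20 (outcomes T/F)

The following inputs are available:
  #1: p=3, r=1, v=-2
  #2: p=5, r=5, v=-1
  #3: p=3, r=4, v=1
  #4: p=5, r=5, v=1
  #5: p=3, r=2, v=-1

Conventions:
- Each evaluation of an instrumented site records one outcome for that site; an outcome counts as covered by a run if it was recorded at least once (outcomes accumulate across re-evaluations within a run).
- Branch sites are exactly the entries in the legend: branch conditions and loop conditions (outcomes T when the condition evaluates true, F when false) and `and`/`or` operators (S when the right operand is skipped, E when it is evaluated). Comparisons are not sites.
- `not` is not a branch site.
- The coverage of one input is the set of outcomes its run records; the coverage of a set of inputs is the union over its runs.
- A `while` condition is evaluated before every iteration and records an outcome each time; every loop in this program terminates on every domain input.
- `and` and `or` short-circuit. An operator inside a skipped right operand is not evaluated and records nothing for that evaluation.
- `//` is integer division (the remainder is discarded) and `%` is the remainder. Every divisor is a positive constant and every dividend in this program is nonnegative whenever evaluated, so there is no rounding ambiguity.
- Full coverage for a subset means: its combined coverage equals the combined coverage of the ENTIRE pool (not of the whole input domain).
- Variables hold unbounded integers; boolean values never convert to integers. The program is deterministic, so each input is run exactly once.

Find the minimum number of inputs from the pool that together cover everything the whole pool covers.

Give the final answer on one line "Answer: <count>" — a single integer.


run #1 (p=3, r=1, v=-2) runs B2->E, B3->S, B1->F, B4->F, B7->E, B8->E, B6->T, B9->F, B10->F; records B1=F, B2=E, B3=S, B4=F, B6=T, B7=E, B8=E, B9=F, B10=F
run #2 (p=5, r=5, v=-1) runs B2->S, B1->T, B4->F, B7->S, B6->F, B10->T; records B1=T, B2=S, B4=F, B6=F, B7=S, B10=T
run #3 (p=3, r=4, v=1) runs B2->E, B3->S, B1->F, B4->F, B7->S, B6->F, B10->F; records B1=F, B2=E, B3=S, B4=F, B6=F, B7=S, B10=F
run #4 (p=5, r=5, v=1) runs B2->E, B3->E, B1->T, B4->F, B7->E, B8->E, B6->T, B9->F, B10->T; records B1=T, B2=E, B3=E, B4=F, B6=T, B7=E, B8=E, B9=F, B10=T
run #5 (p=3, r=2, v=-1) runs B2->S, B1->T, B4->F, B7->E, B8->E, B6->T, B9->F, B10->F; records B1=T, B2=S, B4=F, B6=T, B7=E, B8=E, B9=F, B10=F
pool-wide coverage (15 outcomes): B1=T, B1=F, B2=S, B2=E, B3=S, B3=E, B4=F, B6=T, B6=F, B7=S, B7=E, B8=E, B9=F, B10=T, B10=F
size 1 is not enough: best union over all size-1 subsets is 9/15
size 2 is not enough: best union over all size-2 subsets is 14/15
the canonical winner is {1, 2, 4}: size 3, full 15-outcome coverage, earliest index list among size-3 covers
Answer: 3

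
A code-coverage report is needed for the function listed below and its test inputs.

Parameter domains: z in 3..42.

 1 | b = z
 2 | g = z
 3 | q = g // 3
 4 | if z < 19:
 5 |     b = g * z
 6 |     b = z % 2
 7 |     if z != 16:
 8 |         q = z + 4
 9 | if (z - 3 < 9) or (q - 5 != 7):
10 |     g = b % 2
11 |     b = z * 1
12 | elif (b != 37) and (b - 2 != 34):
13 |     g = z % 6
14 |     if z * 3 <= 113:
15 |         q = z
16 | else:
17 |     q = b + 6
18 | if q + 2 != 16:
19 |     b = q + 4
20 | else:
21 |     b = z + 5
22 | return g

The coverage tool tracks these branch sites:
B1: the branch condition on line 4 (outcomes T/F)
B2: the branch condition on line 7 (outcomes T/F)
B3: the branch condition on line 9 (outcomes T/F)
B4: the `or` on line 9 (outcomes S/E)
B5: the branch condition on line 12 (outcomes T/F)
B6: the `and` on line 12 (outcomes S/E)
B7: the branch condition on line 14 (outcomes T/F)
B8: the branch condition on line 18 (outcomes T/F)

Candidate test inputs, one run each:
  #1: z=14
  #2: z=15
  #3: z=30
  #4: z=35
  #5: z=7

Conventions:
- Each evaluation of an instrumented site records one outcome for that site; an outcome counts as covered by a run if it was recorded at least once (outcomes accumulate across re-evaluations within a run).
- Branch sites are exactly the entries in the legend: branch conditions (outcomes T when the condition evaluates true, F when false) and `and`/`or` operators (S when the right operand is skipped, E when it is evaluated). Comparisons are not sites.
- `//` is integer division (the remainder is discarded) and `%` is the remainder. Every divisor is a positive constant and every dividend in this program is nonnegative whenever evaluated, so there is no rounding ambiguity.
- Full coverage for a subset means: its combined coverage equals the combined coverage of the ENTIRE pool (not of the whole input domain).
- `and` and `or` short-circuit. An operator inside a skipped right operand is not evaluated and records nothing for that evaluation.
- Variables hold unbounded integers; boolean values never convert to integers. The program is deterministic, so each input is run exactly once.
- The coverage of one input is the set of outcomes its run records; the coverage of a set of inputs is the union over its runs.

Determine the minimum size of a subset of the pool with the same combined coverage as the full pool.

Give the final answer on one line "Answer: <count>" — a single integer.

input #1 (z=14): covers B1=T, B2=T, B3=T, B4=E, B8=T
input #2 (z=15): covers B1=T, B2=T, B3=T, B4=E, B8=T
input #3 (z=30): covers B1=F, B3=T, B4=E, B8=T
input #4 (z=35): covers B1=F, B3=T, B4=E, B8=T
input #5 (z=7): covers B1=T, B2=T, B3=T, B4=S, B8=T
the full pool covers 7 outcomes: B1=T, B1=F, B2=T, B3=T, B4=S, B4=E, B8=T
every size-1 subset falls short of the 7 outcomes (best: 5/7)
the canonical winner is {3, 5}: size 2, full 7-outcome coverage, earliest index list among size-2 covers

Answer: 2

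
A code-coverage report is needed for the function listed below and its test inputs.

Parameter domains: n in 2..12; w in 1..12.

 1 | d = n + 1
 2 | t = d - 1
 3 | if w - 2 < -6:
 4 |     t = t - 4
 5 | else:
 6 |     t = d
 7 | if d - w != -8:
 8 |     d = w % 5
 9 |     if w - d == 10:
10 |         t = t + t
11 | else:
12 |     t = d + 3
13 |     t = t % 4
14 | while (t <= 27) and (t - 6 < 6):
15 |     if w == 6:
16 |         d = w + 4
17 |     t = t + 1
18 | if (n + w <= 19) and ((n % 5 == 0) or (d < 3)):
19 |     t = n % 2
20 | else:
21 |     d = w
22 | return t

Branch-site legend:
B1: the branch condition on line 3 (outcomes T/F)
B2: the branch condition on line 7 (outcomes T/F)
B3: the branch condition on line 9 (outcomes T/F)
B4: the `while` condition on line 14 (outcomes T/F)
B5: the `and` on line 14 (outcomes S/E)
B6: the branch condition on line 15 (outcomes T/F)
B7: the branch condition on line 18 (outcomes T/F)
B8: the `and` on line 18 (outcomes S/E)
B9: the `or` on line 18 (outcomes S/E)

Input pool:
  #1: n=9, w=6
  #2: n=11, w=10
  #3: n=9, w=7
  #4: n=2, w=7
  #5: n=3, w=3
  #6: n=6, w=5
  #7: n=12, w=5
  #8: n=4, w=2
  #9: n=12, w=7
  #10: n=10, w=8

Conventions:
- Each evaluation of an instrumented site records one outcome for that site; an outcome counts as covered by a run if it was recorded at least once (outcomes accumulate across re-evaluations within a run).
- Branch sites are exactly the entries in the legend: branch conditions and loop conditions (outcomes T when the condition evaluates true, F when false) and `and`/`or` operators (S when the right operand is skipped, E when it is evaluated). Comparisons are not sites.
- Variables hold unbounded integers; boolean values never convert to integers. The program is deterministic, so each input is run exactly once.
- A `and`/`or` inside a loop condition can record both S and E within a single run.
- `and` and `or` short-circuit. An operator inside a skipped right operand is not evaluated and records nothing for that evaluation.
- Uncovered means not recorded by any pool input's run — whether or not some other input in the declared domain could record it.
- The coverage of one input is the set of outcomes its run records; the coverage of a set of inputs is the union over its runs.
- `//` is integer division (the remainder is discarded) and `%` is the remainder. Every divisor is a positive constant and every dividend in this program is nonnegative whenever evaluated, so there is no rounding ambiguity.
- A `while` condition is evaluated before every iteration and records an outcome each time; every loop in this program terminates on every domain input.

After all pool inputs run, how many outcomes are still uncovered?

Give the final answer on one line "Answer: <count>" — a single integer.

#1 (n=9, w=6) -> B1->F, B2->T, B3->F, B5->E, B4->T, B6->T, B5->E, B4->T, B6->T, B5->E, B4->F, B8->E, B9->E, B7->F; covered: B1=F, B2=T, B3=F, B4=T, B4=F, B5=E, B6=T, B7=F, B8=E, B9=E
#2 (n=11, w=10) -> B1->F, B2->T, B3->T, B5->E, B4->F, B8->S, B7->F; covered: B1=F, B2=T, B3=T, B4=F, B5=E, B7=F, B8=S
#3 (n=9, w=7) -> B1->F, B2->T, B3->F, B5->E, B4->T, B6->F, B5->E, B4->T, B6->F, B5->E, B4->F, B8->E, B9->E, B7->T; covered: B1=F, B2=T, B3=F, B4=T, B4=F, B5=E, B6=F, B7=T, B8=E, B9=E
#4 (n=2, w=7) -> B1->F, B2->T, B3->F, B5->E, B4->T, B6->F, B5->E, B4->T, B6->F, B5->E, B4->T, B6->F, B5->E, B4->T, ...; covered: B1=F, B2=T, B3=F, B4=T, B4=F, B5=E, B6=F, B7=T, B8=E, B9=E
#5 (n=3, w=3) -> B1->F, B2->T, B3->F, B5->E, B4->T, B6->F, B5->E, B4->T, B6->F, B5->E, B4->T, B6->F, B5->E, B4->T, ...; covered: B1=F, B2=T, B3=F, B4=T, B4=F, B5=E, B6=F, B7=F, B8=E, B9=E
#6 (n=6, w=5) -> B1->F, B2->T, B3->F, B5->E, B4->T, B6->F, B5->E, B4->T, B6->F, B5->E, B4->T, B6->F, B5->E, B4->T, ...; covered: B1=F, B2=T, B3=F, B4=T, B4=F, B5=E, B6=F, B7=T, B8=E, B9=E
#7 (n=12, w=5) -> B1->F, B2->T, B3->F, B5->E, B4->F, B8->E, B9->E, B7->T; covered: B1=F, B2=T, B3=F, B4=F, B5=E, B7=T, B8=E, B9=E
#8 (n=4, w=2) -> B1->F, B2->T, B3->F, B5->E, B4->T, B6->F, B5->E, B4->T, B6->F, B5->E, B4->T, B6->F, B5->E, B4->T, ...; covered: B1=F, B2=T, B3=F, B4=T, B4=F, B5=E, B6=F, B7=T, B8=E, B9=E
#9 (n=12, w=7) -> B1->F, B2->T, B3->F, B5->E, B4->F, B8->E, B9->E, B7->T; covered: B1=F, B2=T, B3=F, B4=F, B5=E, B7=T, B8=E, B9=E
#10 (n=10, w=8) -> B1->F, B2->T, B3->F, B5->E, B4->T, B6->F, B5->E, B4->F, B8->E, B9->S, B7->T; covered: B1=F, B2=T, B3=F, B4=T, B4=F, B5=E, B6=F, B7=T, B8=E, B9=S
union over the pool: B1=F, B2=T, B3=T, B3=F, B4=T, B4=F, B5=E, B6=T, B6=F, B7=T, B7=F, B8=S, B8=E, B9=S, B9=E
uncovered (3 of 18): B1=T, B2=F, B5=S

Answer: 3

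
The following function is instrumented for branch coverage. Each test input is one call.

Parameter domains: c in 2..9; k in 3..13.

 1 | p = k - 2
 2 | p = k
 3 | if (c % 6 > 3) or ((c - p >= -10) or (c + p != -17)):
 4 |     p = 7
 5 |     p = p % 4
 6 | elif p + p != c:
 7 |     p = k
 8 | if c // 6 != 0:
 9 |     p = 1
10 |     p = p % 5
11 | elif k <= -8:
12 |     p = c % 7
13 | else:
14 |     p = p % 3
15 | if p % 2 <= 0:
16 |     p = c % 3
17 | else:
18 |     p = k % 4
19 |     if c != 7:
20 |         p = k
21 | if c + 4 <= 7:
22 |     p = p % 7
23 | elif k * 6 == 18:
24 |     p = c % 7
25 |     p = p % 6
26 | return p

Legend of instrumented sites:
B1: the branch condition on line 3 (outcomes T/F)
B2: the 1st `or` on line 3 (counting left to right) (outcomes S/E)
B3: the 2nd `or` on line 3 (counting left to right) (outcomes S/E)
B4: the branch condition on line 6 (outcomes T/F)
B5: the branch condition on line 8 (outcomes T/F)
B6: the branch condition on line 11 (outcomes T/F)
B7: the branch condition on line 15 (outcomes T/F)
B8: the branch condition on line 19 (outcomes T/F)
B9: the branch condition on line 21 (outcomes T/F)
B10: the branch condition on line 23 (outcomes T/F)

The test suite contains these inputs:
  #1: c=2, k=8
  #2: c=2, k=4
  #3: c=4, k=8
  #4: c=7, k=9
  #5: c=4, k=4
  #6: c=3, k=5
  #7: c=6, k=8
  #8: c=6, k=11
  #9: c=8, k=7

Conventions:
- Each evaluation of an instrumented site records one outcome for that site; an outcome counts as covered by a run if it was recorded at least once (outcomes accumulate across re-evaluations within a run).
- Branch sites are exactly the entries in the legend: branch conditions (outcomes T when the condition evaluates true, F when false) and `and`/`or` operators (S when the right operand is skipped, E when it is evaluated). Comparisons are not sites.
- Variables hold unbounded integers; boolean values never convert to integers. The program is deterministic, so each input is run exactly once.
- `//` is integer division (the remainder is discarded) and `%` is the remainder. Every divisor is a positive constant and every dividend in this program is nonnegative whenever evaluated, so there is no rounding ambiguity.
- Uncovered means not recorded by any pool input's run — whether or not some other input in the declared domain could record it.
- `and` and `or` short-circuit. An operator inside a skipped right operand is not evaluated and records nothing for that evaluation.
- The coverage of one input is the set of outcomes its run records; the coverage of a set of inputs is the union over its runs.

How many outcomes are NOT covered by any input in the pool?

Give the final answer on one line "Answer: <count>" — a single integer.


run #1 (c=2, k=8) records B1=T, B2=E, B3=S, B5=F, B6=F, B7=T, B9=T
run #2 (c=2, k=4) records B1=T, B2=E, B3=S, B5=F, B6=F, B7=T, B9=T
run #3 (c=4, k=8) records B1=T, B2=S, B5=F, B6=F, B7=T, B9=F, B10=F
run #4 (c=7, k=9) records B1=T, B2=E, B3=S, B5=T, B7=F, B8=F, B9=F, B10=F
run #5 (c=4, k=4) records B1=T, B2=S, B5=F, B6=F, B7=T, B9=F, B10=F
run #6 (c=3, k=5) records B1=T, B2=E, B3=S, B5=F, B6=F, B7=T, B9=T
run #7 (c=6, k=8) records B1=T, B2=E, B3=S, B5=T, B7=F, B8=T, B9=F, B10=F
run #8 (c=6, k=11) records B1=T, B2=E, B3=S, B5=T, B7=F, B8=T, B9=F, B10=F
run #9 (c=8, k=7) records B1=T, B2=E, B3=S, B5=T, B7=F, B8=T, B9=F, B10=F
union over the pool: B1=T, B2=S, B2=E, B3=S, B5=T, B5=F, B6=F, B7=T, B7=F, B8=T, B8=F, B9=T, B9=F, B10=F
uncovered (6 of 20): B1=F, B3=E, B4=T, B4=F, B6=T, B10=T
Answer: 6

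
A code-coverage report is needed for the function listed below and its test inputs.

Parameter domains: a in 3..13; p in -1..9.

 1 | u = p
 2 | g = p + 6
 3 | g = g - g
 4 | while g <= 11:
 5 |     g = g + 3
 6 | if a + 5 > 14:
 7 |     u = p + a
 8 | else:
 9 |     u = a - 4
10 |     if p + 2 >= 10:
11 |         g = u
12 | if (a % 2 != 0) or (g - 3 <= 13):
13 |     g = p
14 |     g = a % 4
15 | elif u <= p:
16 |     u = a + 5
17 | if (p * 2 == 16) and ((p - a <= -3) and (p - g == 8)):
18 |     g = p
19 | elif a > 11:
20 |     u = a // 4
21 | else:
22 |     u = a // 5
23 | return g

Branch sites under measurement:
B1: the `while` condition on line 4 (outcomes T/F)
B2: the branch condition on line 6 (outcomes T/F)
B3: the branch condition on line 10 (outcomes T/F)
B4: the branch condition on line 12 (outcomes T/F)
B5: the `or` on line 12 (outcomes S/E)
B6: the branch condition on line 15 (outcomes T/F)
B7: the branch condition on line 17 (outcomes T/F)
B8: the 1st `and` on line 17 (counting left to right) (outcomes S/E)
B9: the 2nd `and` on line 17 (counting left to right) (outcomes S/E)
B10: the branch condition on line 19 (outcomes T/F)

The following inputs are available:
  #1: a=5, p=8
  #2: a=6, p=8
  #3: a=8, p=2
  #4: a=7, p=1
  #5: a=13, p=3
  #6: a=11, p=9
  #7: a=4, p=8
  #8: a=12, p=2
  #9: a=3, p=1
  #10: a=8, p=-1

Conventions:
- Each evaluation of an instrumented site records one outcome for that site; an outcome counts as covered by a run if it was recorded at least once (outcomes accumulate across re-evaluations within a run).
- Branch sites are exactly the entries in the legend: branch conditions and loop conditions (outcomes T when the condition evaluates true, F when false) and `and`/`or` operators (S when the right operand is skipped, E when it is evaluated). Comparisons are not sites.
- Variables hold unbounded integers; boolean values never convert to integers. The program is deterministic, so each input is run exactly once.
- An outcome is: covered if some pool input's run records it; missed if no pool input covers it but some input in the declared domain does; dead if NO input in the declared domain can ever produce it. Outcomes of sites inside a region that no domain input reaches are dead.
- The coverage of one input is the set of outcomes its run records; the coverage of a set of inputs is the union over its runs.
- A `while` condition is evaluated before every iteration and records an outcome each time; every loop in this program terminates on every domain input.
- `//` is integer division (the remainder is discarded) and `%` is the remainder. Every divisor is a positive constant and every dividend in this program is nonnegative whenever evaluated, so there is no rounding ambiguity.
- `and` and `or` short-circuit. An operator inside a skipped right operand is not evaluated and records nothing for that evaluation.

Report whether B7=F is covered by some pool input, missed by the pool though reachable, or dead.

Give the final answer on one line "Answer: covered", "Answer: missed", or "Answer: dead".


B7=F is recorded by pool input(s) 1, 2, 3, 4, 5, 6, 7, 8, 9, 10 -> covered
Answer: covered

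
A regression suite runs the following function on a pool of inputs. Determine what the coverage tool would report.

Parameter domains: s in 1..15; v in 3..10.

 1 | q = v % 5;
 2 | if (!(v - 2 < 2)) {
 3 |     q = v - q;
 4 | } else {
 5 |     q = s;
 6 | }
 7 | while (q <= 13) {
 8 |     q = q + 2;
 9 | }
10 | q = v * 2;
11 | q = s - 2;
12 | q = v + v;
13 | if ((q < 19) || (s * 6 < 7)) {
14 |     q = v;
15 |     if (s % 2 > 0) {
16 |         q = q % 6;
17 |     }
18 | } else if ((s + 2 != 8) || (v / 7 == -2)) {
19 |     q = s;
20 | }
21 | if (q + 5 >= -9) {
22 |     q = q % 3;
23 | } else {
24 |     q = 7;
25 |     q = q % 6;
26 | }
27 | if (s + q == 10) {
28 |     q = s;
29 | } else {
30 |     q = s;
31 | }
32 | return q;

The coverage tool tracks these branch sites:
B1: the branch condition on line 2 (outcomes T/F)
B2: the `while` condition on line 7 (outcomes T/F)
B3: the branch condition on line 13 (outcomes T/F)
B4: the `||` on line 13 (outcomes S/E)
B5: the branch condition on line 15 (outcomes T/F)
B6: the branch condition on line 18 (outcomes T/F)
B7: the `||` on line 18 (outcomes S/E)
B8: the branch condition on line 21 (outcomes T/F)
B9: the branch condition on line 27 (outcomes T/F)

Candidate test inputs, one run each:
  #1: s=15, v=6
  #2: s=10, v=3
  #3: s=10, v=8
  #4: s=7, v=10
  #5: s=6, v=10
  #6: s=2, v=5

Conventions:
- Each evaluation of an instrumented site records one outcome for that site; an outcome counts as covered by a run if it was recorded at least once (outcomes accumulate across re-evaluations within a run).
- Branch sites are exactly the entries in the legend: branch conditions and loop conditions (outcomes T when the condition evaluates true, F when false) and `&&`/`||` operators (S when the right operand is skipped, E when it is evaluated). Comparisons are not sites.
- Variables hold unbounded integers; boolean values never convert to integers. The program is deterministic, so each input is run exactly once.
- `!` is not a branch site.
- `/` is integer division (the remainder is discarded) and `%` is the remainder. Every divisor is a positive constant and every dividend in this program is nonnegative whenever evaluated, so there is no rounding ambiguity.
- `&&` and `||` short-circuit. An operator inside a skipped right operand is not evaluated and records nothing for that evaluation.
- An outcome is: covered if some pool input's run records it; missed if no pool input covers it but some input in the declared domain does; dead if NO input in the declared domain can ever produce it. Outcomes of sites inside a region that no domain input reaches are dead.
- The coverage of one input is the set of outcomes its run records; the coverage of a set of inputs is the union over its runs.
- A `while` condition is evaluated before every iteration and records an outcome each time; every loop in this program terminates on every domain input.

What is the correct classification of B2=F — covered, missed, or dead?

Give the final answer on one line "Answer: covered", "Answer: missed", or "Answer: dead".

B2=F is recorded by pool input(s) 1, 2, 3, 4, 5, 6 -> covered

Answer: covered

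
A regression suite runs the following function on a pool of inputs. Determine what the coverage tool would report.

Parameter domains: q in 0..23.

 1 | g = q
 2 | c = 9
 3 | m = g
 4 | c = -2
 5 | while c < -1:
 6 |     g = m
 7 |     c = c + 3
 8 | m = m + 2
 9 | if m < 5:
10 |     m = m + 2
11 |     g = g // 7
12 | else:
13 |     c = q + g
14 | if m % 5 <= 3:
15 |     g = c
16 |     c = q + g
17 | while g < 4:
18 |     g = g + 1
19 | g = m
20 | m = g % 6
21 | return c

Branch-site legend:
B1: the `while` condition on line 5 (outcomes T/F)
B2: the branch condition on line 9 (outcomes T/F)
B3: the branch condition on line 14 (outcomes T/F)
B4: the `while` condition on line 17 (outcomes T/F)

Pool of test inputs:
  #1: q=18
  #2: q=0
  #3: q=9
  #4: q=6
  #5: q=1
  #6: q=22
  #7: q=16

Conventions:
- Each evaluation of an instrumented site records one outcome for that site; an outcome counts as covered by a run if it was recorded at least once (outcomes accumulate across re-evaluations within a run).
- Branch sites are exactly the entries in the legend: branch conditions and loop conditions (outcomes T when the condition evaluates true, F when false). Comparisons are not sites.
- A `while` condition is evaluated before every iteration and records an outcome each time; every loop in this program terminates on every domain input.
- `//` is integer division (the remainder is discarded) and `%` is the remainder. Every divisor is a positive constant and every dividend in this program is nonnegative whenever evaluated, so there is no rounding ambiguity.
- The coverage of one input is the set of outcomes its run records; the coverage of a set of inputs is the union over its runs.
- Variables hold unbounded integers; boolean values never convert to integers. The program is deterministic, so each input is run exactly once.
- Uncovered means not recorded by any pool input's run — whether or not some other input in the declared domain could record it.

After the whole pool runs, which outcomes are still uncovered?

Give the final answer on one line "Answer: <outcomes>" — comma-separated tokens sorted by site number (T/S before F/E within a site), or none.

#1 (q=18) -> covered: B1=T, B1=F, B2=F, B3=T, B4=F
#2 (q=0) -> covered: B1=T, B1=F, B2=T, B3=F, B4=T, B4=F
#3 (q=9) -> covered: B1=T, B1=F, B2=F, B3=T, B4=F
#4 (q=6) -> covered: B1=T, B1=F, B2=F, B3=T, B4=F
#5 (q=1) -> covered: B1=T, B1=F, B2=T, B3=T, B4=T, B4=F
#6 (q=22) -> covered: B1=T, B1=F, B2=F, B3=F, B4=F
#7 (q=16) -> covered: B1=T, B1=F, B2=F, B3=T, B4=F
union over the pool: B1=T, B1=F, B2=T, B2=F, B3=T, B3=F, B4=T, B4=F
uncovered (0 of 8): none

Answer: none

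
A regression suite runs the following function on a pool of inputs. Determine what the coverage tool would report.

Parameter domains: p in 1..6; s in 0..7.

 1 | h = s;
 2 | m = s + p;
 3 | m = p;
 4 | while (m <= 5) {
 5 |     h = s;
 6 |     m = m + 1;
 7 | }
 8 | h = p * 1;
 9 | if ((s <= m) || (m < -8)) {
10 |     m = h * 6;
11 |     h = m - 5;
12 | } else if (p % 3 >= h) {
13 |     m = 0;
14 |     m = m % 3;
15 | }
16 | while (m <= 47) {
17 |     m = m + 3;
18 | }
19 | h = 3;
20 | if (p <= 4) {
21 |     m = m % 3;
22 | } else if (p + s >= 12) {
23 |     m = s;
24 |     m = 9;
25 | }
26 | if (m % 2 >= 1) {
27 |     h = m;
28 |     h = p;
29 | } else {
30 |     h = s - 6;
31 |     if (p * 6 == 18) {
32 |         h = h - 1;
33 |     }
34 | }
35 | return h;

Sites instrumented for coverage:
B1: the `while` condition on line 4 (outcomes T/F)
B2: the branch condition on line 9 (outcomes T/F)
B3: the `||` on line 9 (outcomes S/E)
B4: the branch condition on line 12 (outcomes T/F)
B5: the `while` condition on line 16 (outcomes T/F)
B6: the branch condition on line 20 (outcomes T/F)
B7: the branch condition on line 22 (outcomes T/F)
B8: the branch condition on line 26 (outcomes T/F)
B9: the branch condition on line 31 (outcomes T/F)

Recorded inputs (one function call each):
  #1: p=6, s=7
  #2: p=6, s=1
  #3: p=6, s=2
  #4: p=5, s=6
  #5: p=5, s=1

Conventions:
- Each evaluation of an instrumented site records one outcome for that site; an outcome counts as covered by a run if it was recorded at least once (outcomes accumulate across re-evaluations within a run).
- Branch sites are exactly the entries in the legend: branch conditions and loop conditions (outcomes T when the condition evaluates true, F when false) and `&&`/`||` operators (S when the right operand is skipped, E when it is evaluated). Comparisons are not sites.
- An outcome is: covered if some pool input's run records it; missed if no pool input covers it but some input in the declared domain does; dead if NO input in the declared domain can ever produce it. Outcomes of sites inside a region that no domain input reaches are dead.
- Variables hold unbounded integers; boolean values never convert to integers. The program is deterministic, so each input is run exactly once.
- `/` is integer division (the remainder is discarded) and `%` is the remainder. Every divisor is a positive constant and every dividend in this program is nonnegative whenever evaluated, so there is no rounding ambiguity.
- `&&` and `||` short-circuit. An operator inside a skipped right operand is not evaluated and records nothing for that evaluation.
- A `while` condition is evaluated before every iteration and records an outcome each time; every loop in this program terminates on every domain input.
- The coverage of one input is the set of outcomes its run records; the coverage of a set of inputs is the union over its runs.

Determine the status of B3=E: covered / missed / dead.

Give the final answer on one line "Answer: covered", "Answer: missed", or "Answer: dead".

B3=E is recorded by pool input(s) 1 -> covered

Answer: covered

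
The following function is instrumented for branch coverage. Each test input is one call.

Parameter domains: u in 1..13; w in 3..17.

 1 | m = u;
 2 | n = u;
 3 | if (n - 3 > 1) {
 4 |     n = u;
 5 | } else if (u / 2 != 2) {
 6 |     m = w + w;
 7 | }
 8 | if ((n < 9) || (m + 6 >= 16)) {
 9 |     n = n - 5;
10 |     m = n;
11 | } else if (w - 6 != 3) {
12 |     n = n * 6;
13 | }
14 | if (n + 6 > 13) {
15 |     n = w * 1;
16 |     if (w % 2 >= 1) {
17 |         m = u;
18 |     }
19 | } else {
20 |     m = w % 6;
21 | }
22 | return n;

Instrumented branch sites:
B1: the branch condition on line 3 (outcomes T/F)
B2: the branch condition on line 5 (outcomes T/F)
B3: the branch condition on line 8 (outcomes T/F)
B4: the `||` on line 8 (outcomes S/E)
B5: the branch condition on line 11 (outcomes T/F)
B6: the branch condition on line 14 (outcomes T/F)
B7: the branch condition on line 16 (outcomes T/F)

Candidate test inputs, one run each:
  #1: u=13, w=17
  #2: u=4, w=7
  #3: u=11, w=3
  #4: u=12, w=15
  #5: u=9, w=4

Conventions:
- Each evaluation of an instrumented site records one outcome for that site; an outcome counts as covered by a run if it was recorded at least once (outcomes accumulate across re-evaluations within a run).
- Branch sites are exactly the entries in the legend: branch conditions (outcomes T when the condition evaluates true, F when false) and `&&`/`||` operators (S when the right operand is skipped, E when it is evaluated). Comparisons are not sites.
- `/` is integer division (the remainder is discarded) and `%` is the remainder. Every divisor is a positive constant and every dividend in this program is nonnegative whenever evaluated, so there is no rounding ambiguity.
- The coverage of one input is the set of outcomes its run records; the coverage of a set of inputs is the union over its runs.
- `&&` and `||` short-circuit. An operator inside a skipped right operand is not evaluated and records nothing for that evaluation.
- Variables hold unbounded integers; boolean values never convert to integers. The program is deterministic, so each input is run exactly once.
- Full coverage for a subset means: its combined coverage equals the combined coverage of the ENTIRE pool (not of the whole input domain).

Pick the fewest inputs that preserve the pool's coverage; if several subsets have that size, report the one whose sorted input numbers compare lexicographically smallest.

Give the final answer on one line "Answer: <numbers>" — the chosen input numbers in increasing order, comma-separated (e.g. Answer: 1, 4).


test 1 (u=13, w=17) fires B1->T, B4->E, B3->T, B6->T, B7->T; hits B1=T, B3=T, B4=E, B6=T, B7=T
test 2 (u=4, w=7) fires B1->F, B2->F, B4->S, B3->T, B6->F; hits B1=F, B2=F, B3=T, B4=S, B6=F
test 3 (u=11, w=3) fires B1->T, B4->E, B3->T, B6->F; hits B1=T, B3=T, B4=E, B6=F
test 4 (u=12, w=15) fires B1->T, B4->E, B3->T, B6->F; hits B1=T, B3=T, B4=E, B6=F
test 5 (u=9, w=4) fires B1->T, B4->E, B3->F, B5->T, B6->T, B7->F; hits B1=T, B3=F, B4=E, B5=T, B6=T, B7=F
the full pool covers 12 outcomes: B1=T, B1=F, B2=F, B3=T, B3=F, B4=S, B4=E, B5=T, B6=T, B6=F, B7=T, B7=F
size 1 is not enough: best union over all size-1 subsets is 6/12
size 2 is not enough: best union over all size-2 subsets is 11/12
size 3: inputs {1, 2, 5} cover all 12 outcomes, and no lexicographically smaller subset of this size does
Answer: 1, 2, 5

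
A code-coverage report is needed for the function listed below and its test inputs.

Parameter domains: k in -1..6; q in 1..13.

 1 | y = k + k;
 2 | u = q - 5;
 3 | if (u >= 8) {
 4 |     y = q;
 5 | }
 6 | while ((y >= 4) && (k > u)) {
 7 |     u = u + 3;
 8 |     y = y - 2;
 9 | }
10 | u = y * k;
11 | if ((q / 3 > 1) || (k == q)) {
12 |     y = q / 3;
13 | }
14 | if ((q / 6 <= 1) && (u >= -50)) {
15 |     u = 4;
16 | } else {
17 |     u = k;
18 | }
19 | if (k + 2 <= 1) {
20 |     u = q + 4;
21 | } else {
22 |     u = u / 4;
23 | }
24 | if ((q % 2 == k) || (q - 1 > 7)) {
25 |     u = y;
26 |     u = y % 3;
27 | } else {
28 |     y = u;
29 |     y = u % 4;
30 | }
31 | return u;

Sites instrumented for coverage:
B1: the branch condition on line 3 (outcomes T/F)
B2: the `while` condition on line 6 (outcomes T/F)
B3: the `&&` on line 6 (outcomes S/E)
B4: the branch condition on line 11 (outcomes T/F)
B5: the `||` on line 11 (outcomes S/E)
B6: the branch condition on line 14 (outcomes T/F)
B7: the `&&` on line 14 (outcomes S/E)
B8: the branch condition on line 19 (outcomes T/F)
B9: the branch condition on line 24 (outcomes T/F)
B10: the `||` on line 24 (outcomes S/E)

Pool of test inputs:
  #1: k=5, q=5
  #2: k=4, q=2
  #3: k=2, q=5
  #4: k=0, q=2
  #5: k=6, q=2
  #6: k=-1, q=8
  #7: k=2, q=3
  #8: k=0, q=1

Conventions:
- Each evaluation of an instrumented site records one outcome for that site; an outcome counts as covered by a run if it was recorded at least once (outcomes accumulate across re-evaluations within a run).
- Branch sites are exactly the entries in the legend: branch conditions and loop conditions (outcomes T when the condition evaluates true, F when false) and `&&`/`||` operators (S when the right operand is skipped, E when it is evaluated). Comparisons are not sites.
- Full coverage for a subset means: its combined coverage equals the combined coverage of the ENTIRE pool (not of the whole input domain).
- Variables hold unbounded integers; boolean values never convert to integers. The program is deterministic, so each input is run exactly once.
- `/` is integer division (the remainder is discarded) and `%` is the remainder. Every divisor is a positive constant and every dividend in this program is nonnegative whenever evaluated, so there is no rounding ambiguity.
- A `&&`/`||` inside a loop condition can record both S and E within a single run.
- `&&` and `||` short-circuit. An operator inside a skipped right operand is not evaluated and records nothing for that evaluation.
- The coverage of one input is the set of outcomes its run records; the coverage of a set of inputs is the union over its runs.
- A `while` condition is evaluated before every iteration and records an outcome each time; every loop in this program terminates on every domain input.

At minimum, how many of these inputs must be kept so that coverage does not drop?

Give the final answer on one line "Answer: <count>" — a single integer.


#1 (k=5, q=5) -> B1->F, B3->E, B2->T, B3->E, B2->T, B3->E, B2->F, B5->E, B4->T, B7->E, B6->T, B8->F, B10->E, B9->F; covered: B1=F, B2=T, B2=F, B3=E, B4=T, B5=E, B6=T, B7=E, B8=F, B9=F, B10=E
#2 (k=4, q=2) -> B1->F, B3->E, B2->T, B3->E, B2->T, B3->E, B2->T, B3->S, B2->F, B5->E, B4->F, B7->E, B6->T, B8->F, ...; covered: B1=F, B2=T, B2=F, B3=S, B3=E, B4=F, B5=E, B6=T, B7=E, B8=F, B9=F, B10=E
#3 (k=2, q=5) -> B1->F, B3->E, B2->T, B3->S, B2->F, B5->E, B4->F, B7->E, B6->T, B8->F, B10->E, B9->F; covered: B1=F, B2=T, B2=F, B3=S, B3=E, B4=F, B5=E, B6=T, B7=E, B8=F, B9=F, B10=E
#4 (k=0, q=2) -> B1->F, B3->S, B2->F, B5->E, B4->F, B7->E, B6->T, B8->F, B10->S, B9->T; covered: B1=F, B2=F, B3=S, B4=F, B5=E, B6=T, B7=E, B8=F, B9=T, B10=S
#5 (k=6, q=2) -> B1->F, B3->E, B2->T, B3->E, B2->T, B3->E, B2->T, B3->E, B2->F, B5->E, B4->F, B7->E, B6->T, B8->F, ...; covered: B1=F, B2=T, B2=F, B3=E, B4=F, B5=E, B6=T, B7=E, B8=F, B9=F, B10=E
#6 (k=-1, q=8) -> B1->F, B3->S, B2->F, B5->S, B4->T, B7->E, B6->T, B8->T, B10->E, B9->F; covered: B1=F, B2=F, B3=S, B4=T, B5=S, B6=T, B7=E, B8=T, B9=F, B10=E
#7 (k=2, q=3) -> B1->F, B3->E, B2->T, B3->S, B2->F, B5->E, B4->F, B7->E, B6->T, B8->F, B10->E, B9->F; covered: B1=F, B2=T, B2=F, B3=S, B3=E, B4=F, B5=E, B6=T, B7=E, B8=F, B9=F, B10=E
#8 (k=0, q=1) -> B1->F, B3->S, B2->F, B5->E, B4->F, B7->E, B6->T, B8->F, B10->E, B9->F; covered: B1=F, B2=F, B3=S, B4=F, B5=E, B6=T, B7=E, B8=F, B9=F, B10=E
union over all inputs: B1=F, B2=T, B2=F, B3=S, B3=E, B4=T, B4=F, B5=S, B5=E, B6=T, B7=E, B8=T, B8=F, B9=T, B9=F, B10=S, B10=E (17 outcomes)
checked all size-1 subsets: none covers 17 outcomes (max 12/17)
checked all size-2 subsets: none covers 17 outcomes (max 15/17)
at size 3, {1, 4, 6} reaches all 17 outcomes; every lexicographically earlier size-3 subset fails
Answer: 3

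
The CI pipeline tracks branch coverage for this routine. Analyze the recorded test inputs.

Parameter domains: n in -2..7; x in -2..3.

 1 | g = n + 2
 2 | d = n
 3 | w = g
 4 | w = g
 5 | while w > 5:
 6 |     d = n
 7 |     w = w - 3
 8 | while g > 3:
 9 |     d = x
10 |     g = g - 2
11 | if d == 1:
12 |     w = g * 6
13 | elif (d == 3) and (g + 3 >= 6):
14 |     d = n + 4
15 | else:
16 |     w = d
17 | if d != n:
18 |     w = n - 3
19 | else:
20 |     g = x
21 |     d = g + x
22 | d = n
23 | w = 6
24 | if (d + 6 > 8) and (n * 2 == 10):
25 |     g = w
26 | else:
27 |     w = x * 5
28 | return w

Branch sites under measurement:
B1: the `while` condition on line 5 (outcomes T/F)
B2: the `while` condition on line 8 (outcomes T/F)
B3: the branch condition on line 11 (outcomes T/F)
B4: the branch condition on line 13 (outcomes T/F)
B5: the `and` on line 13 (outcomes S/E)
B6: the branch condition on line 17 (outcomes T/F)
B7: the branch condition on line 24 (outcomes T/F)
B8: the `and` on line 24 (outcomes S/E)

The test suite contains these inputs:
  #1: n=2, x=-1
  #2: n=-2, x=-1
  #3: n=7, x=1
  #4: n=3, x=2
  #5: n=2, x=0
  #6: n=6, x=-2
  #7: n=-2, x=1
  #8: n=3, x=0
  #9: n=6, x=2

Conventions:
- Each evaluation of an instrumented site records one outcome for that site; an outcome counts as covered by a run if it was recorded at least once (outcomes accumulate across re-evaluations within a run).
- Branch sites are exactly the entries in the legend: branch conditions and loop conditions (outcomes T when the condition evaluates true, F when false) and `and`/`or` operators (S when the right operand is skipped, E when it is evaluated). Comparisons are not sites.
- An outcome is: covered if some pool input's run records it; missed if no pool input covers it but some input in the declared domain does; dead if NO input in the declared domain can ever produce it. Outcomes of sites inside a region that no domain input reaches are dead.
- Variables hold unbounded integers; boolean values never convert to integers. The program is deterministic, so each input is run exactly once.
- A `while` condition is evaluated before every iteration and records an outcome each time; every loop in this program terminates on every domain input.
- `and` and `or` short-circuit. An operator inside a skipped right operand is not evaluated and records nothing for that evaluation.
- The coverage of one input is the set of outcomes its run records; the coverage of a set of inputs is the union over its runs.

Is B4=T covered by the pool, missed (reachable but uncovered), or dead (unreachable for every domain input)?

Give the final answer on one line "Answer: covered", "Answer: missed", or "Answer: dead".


no pool input records B4=T
but domain input (n=3, x=3) does record it -> reachable, so missed
Answer: missed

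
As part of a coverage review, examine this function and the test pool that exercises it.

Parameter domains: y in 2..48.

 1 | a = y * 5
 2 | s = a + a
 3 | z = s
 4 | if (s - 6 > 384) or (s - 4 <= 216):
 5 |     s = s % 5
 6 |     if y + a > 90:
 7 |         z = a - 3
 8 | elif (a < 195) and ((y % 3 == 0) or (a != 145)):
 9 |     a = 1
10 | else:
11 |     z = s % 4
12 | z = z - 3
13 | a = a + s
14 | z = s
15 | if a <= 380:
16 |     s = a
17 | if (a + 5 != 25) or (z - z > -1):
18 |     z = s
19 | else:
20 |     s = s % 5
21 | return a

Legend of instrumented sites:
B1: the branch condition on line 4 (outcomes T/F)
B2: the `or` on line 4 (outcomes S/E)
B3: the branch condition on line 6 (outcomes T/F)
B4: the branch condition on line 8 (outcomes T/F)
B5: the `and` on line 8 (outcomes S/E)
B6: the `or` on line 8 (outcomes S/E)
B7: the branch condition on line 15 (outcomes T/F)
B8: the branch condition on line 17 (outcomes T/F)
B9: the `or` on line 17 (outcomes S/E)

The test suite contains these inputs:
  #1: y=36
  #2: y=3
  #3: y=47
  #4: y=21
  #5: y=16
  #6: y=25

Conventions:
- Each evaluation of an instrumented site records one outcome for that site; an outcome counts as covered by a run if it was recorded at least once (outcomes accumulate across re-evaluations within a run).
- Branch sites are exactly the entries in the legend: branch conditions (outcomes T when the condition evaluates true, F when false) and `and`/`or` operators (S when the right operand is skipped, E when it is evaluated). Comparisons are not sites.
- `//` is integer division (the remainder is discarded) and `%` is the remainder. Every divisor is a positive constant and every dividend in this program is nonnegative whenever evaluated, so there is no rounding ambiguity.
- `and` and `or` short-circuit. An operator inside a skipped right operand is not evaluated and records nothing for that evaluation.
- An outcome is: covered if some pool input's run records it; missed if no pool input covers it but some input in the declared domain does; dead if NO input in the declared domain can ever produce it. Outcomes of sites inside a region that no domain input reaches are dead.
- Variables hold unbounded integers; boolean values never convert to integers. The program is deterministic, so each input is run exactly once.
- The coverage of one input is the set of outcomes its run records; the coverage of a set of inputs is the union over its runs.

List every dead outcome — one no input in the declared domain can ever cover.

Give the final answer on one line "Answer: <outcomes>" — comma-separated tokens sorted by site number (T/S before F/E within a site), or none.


exhaustive pass over the 47-input domain:
  B8=F: no domain input ever produces it -> dead
  reachable outcomes have witnesses, e.g. B1=T (e.g. y=2), B1=F (e.g. y=23), B2=S (e.g. y=40), B2=E (e.g. y=2)
Answer: B8=F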